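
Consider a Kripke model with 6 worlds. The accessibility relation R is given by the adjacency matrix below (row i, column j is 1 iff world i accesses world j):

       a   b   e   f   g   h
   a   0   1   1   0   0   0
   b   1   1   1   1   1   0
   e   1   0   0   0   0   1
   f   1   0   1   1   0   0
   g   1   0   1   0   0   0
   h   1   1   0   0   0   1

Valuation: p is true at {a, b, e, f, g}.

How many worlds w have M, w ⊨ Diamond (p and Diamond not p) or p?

5

a: Diamond (p and Diamond not p) is T, p is T. ✓
b: Diamond (p and Diamond not p) is T, p is T. ✓
e: Diamond (p and Diamond not p) is F, p is T. ✓
f: Diamond (p and Diamond not p) is T, p is T. ✓
g: Diamond (p and Diamond not p) is T, p is T. ✓
h: Diamond (p and Diamond not p) is F, p is F. ✗
Satisfying worlds: {a, b, e, f, g}.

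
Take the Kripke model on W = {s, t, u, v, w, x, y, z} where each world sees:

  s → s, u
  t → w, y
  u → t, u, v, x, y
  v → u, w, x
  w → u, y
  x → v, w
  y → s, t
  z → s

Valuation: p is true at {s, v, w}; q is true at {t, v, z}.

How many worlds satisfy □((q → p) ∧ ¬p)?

1

s: successors {s, u}; (q → p) ∧ ¬p there: s:F, u:T. ✗
t: successors {w, y}; (q → p) ∧ ¬p there: w:F, y:T. ✗
u: successors {t, u, v, x, y}; (q → p) ∧ ¬p there: t:F, u:T, v:F, x:T, y:T. ✗
v: successors {u, w, x}; (q → p) ∧ ¬p there: u:T, w:F, x:T. ✗
w: successors {u, y}; (q → p) ∧ ¬p there: u:T, y:T. ✓
x: successors {v, w}; (q → p) ∧ ¬p there: v:F, w:F. ✗
y: successors {s, t}; (q → p) ∧ ¬p there: s:F, t:F. ✗
z: successors {s}; (q → p) ∧ ¬p there: s:F. ✗
Satisfying worlds: {w}.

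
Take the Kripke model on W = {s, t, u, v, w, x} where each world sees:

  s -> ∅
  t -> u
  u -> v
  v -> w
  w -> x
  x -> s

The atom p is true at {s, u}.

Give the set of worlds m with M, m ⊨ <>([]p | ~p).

{u, v, w, x}

s: no successors, so <>([]p | ~p) fails. ✗
t: successors {u}; []p | ~p there: u:F. ✗
u: successors {v}; []p | ~p there: v:T. ✓
v: successors {w}; []p | ~p there: w:T. ✓
w: successors {x}; []p | ~p there: x:T. ✓
x: successors {s}; []p | ~p there: s:T. ✓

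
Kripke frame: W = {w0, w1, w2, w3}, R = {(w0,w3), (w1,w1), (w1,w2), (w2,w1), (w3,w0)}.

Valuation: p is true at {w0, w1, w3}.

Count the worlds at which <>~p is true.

1

w0: successors {w3}; ~p there: w3:F. ✗
w1: successors {w1, w2}; ~p there: w1:F, w2:T. ✓
w2: successors {w1}; ~p there: w1:F. ✗
w3: successors {w0}; ~p there: w0:F. ✗
Satisfying worlds: {w1}.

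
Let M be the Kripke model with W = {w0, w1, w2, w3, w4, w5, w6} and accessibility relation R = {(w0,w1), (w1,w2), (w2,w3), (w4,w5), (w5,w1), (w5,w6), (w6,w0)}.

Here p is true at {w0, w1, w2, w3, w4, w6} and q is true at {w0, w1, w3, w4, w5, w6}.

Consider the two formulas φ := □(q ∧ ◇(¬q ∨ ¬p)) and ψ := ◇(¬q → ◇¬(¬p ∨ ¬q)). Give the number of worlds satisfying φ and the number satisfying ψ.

2 and 6

For □(q ∧ ◇(¬q ∨ ¬p)):
w0: successors {w1}; q ∧ ◇(¬q ∨ ¬p) there: w1:T. ✓
w1: successors {w2}; q ∧ ◇(¬q ∨ ¬p) there: w2:F. ✗
w2: successors {w3}; q ∧ ◇(¬q ∨ ¬p) there: w3:F. ✗
w3: no successors, so □(q ∧ ◇(¬q ∨ ¬p)) holds vacuously. ✓
w4: successors {w5}; q ∧ ◇(¬q ∨ ¬p) there: w5:F. ✗
w5: successors {w1, w6}; q ∧ ◇(¬q ∨ ¬p) there: w1:T, w6:F. ✗
w6: successors {w0}; q ∧ ◇(¬q ∨ ¬p) there: w0:F. ✗
— 2 worlds.
For ◇(¬q → ◇¬(¬p ∨ ¬q)):
w0: successors {w1}; ¬q → ◇¬(¬p ∨ ¬q) there: w1:T. ✓
w1: successors {w2}; ¬q → ◇¬(¬p ∨ ¬q) there: w2:T. ✓
w2: successors {w3}; ¬q → ◇¬(¬p ∨ ¬q) there: w3:T. ✓
w3: no successors, so ◇(¬q → ◇¬(¬p ∨ ¬q)) fails. ✗
w4: successors {w5}; ¬q → ◇¬(¬p ∨ ¬q) there: w5:T. ✓
w5: successors {w1, w6}; ¬q → ◇¬(¬p ∨ ¬q) there: w1:T, w6:T. ✓
w6: successors {w0}; ¬q → ◇¬(¬p ∨ ¬q) there: w0:T. ✓
— 6 worlds.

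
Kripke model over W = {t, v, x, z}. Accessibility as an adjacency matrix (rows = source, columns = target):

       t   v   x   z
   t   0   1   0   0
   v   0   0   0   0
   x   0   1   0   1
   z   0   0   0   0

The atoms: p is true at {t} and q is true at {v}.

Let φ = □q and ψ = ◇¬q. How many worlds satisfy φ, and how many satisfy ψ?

For □q:
t: successors {v}; q there: v:T. ✓
v: no successors, so □q holds vacuously. ✓
x: successors {v, z}; q there: v:T, z:F. ✗
z: no successors, so □q holds vacuously. ✓
— 3 worlds.
For ◇¬q:
t: successors {v}; ¬q there: v:F. ✗
v: no successors, so ◇¬q fails. ✗
x: successors {v, z}; ¬q there: v:F, z:T. ✓
z: no successors, so ◇¬q fails. ✗
— 1 world.

3 and 1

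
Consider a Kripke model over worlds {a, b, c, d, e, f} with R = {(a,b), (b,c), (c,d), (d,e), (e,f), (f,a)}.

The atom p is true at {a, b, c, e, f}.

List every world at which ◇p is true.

{a, b, d, e, f}

a: successors {b}; p there: b:T. ✓
b: successors {c}; p there: c:T. ✓
c: successors {d}; p there: d:F. ✗
d: successors {e}; p there: e:T. ✓
e: successors {f}; p there: f:T. ✓
f: successors {a}; p there: a:T. ✓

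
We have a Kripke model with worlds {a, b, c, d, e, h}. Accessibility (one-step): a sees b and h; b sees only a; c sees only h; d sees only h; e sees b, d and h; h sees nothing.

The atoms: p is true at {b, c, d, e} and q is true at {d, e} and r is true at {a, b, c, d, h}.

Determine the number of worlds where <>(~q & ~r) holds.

a: successors {b, h}; ~q & ~r there: b:F, h:F. ✗
b: successors {a}; ~q & ~r there: a:F. ✗
c: successors {h}; ~q & ~r there: h:F. ✗
d: successors {h}; ~q & ~r there: h:F. ✗
e: successors {b, d, h}; ~q & ~r there: b:F, d:F, h:F. ✗
h: no successors, so <>(~q & ~r) fails. ✗
Satisfying worlds: ∅.

0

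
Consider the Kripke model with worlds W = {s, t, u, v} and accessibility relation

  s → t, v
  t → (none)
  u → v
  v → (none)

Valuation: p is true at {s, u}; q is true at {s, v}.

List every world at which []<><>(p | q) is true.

s: successors {t, v}; <><>(p | q) there: t:F, v:F. ✗
t: no successors, so []<><>(p | q) holds vacuously. ✓
u: successors {v}; <><>(p | q) there: v:F. ✗
v: no successors, so []<><>(p | q) holds vacuously. ✓

{t, v}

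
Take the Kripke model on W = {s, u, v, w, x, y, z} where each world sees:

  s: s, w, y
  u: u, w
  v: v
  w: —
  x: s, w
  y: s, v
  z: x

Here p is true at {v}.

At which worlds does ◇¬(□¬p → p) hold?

{s, u, x, y, z}

s: successors {s, w, y}; ¬(□¬p → p) there: s:T, w:T, y:F. ✓
u: successors {u, w}; ¬(□¬p → p) there: u:T, w:T. ✓
v: successors {v}; ¬(□¬p → p) there: v:F. ✗
w: no successors, so ◇¬(□¬p → p) fails. ✗
x: successors {s, w}; ¬(□¬p → p) there: s:T, w:T. ✓
y: successors {s, v}; ¬(□¬p → p) there: s:T, v:F. ✓
z: successors {x}; ¬(□¬p → p) there: x:T. ✓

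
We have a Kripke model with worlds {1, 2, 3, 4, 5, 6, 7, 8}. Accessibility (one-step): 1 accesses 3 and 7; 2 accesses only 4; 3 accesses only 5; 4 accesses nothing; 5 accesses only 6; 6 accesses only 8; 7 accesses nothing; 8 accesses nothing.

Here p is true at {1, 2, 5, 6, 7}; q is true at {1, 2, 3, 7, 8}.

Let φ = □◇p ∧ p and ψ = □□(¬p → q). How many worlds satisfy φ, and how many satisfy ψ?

For □◇p ∧ p:
1: □◇p is F, p is T. ✗
2: □◇p is F, p is T. ✗
3: □◇p is T, p is F. ✗
4: □◇p is T, p is F. ✗
5: □◇p is F, p is T. ✗
6: □◇p is F, p is T. ✗
7: □◇p is T, p is T. ✓
8: □◇p is T, p is F. ✗
— 1 world.
For □□(¬p → q):
1: successors {3, 7}; □(¬p → q) there: 3:T, 7:T. ✓
2: successors {4}; □(¬p → q) there: 4:T. ✓
3: successors {5}; □(¬p → q) there: 5:T. ✓
4: no successors, so □□(¬p → q) holds vacuously. ✓
5: successors {6}; □(¬p → q) there: 6:T. ✓
6: successors {8}; □(¬p → q) there: 8:T. ✓
7: no successors, so □□(¬p → q) holds vacuously. ✓
8: no successors, so □□(¬p → q) holds vacuously. ✓
— 8 worlds.

1 and 8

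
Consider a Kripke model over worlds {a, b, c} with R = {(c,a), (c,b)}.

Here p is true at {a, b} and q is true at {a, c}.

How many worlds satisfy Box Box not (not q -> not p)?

a: no successors, so Box Box not (not q -> not p) holds vacuously. ✓
b: no successors, so Box Box not (not q -> not p) holds vacuously. ✓
c: successors {a, b}; Box not (not q -> not p) there: a:T, b:T. ✓
Satisfying worlds: {a, b, c}.

3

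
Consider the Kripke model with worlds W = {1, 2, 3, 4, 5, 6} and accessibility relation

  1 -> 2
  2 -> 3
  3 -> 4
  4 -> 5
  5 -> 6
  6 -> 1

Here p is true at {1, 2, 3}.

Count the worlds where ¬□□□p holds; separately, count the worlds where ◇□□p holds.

For ¬□□□p:
1: □□□p is F. ✓
2: □□□p is F. ✓
3: □□□p is F. ✓
4: □□□p is T. ✗
5: □□□p is T. ✗
6: □□□p is T. ✗
— 3 worlds.
For ◇□□p:
1: successors {2}; □□p there: 2:F. ✗
2: successors {3}; □□p there: 3:F. ✗
3: successors {4}; □□p there: 4:F. ✗
4: successors {5}; □□p there: 5:T. ✓
5: successors {6}; □□p there: 6:T. ✓
6: successors {1}; □□p there: 1:T. ✓
— 3 worlds.

3 and 3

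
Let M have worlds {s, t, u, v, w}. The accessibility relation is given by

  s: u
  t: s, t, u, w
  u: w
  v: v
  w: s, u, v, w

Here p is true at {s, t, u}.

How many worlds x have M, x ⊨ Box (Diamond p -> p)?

2

s: successors {u}; Diamond p -> p there: u:T. ✓
t: successors {s, t, u, w}; Diamond p -> p there: s:T, t:T, u:T, w:F. ✗
u: successors {w}; Diamond p -> p there: w:F. ✗
v: successors {v}; Diamond p -> p there: v:T. ✓
w: successors {s, u, v, w}; Diamond p -> p there: s:T, u:T, v:T, w:F. ✗
Satisfying worlds: {s, v}.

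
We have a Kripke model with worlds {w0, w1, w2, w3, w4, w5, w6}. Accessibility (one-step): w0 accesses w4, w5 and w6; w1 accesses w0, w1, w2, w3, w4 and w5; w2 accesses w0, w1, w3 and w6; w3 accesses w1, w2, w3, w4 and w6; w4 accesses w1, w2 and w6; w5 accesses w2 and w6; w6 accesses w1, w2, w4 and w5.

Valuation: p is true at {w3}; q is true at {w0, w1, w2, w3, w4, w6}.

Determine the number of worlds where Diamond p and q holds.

3

w0: Diamond p is F, q is T. ✗
w1: Diamond p is T, q is T. ✓
w2: Diamond p is T, q is T. ✓
w3: Diamond p is T, q is T. ✓
w4: Diamond p is F, q is T. ✗
w5: Diamond p is F, q is F. ✗
w6: Diamond p is F, q is T. ✗
Satisfying worlds: {w1, w2, w3}.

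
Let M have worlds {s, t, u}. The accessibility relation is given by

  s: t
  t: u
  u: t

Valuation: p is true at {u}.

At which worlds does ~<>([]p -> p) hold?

{s, u}

s: <>([]p -> p) is F. ✓
t: <>([]p -> p) is T. ✗
u: <>([]p -> p) is F. ✓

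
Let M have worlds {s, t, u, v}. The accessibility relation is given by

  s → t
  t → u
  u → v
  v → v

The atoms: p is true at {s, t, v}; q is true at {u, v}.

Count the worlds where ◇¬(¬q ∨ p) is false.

s: successors {t}; ¬(¬q ∨ p) there: t:F. ✗
t: successors {u}; ¬(¬q ∨ p) there: u:T. ✓
u: successors {v}; ¬(¬q ∨ p) there: v:F. ✗
v: successors {v}; ¬(¬q ∨ p) there: v:F. ✗
Satisfying worlds: {t}.
So ◇¬(¬q ∨ p) fails at the other 3 worlds.

3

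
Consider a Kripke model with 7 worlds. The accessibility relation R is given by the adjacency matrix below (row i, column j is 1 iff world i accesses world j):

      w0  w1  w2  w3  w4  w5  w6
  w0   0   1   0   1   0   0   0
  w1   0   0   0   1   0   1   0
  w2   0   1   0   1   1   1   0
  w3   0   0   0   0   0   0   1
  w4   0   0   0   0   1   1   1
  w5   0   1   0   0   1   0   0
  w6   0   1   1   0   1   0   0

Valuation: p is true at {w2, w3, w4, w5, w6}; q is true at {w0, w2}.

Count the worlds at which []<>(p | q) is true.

w0: successors {w1, w3}; <>(p | q) there: w1:T, w3:T. ✓
w1: successors {w3, w5}; <>(p | q) there: w3:T, w5:T. ✓
w2: successors {w1, w3, w4, w5}; <>(p | q) there: w1:T, w3:T, w4:T, w5:T. ✓
w3: successors {w6}; <>(p | q) there: w6:T. ✓
w4: successors {w4, w5, w6}; <>(p | q) there: w4:T, w5:T, w6:T. ✓
w5: successors {w1, w4}; <>(p | q) there: w1:T, w4:T. ✓
w6: successors {w1, w2, w4}; <>(p | q) there: w1:T, w2:T, w4:T. ✓
Satisfying worlds: {w0, w1, w2, w3, w4, w5, w6}.

7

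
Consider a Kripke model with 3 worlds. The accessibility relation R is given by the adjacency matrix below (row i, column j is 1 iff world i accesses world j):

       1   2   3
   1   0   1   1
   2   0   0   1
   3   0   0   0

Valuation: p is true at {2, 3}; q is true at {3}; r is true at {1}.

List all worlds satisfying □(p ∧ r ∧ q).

{3}

1: successors {2, 3}; p ∧ r ∧ q there: 2:F, 3:F. ✗
2: successors {3}; p ∧ r ∧ q there: 3:F. ✗
3: no successors, so □(p ∧ r ∧ q) holds vacuously. ✓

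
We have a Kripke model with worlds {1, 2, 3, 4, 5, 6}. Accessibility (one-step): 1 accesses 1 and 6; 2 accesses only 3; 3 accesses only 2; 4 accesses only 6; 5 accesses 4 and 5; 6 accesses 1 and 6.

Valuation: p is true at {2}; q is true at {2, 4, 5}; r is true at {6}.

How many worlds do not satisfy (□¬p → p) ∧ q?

1: □¬p → p is F, q is F. ✗
2: □¬p → p is T, q is T. ✓
3: □¬p → p is T, q is F. ✗
4: □¬p → p is F, q is T. ✗
5: □¬p → p is F, q is T. ✗
6: □¬p → p is F, q is F. ✗
Satisfying worlds: {2}.
So (□¬p → p) ∧ q fails at the other 5 worlds.

5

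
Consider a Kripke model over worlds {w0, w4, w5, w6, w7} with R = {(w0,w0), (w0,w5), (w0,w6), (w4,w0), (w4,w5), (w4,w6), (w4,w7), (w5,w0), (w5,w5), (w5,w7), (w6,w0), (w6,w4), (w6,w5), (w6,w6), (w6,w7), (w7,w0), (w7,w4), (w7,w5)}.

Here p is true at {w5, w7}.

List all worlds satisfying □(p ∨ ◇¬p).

{w0, w4, w5, w6, w7}

w0: successors {w0, w5, w6}; p ∨ ◇¬p there: w0:T, w5:T, w6:T. ✓
w4: successors {w0, w5, w6, w7}; p ∨ ◇¬p there: w0:T, w5:T, w6:T, w7:T. ✓
w5: successors {w0, w5, w7}; p ∨ ◇¬p there: w0:T, w5:T, w7:T. ✓
w6: successors {w0, w4, w5, w6, w7}; p ∨ ◇¬p there: w0:T, w4:T, w5:T, w6:T, w7:T. ✓
w7: successors {w0, w4, w5}; p ∨ ◇¬p there: w0:T, w4:T, w5:T. ✓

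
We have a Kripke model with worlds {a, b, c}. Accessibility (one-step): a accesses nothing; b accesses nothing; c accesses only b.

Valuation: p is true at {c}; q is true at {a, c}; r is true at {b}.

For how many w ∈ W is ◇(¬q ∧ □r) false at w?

a: no successors, so ◇(¬q ∧ □r) fails. ✗
b: no successors, so ◇(¬q ∧ □r) fails. ✗
c: successors {b}; ¬q ∧ □r there: b:T. ✓
Satisfying worlds: {c}.
So ◇(¬q ∧ □r) fails at the other 2 worlds.

2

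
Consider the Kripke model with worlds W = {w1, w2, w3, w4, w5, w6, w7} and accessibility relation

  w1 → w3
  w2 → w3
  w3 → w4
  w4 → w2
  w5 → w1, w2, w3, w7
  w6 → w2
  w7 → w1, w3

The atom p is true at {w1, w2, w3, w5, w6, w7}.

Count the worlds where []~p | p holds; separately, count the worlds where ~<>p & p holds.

For []~p | p:
w1: []~p is F, p is T. ✓
w2: []~p is F, p is T. ✓
w3: []~p is T, p is T. ✓
w4: []~p is F, p is F. ✗
w5: []~p is F, p is T. ✓
w6: []~p is F, p is T. ✓
w7: []~p is F, p is T. ✓
— 6 worlds.
For ~<>p & p:
w1: ~<>p is F, p is T. ✗
w2: ~<>p is F, p is T. ✗
w3: ~<>p is T, p is T. ✓
w4: ~<>p is F, p is F. ✗
w5: ~<>p is F, p is T. ✗
w6: ~<>p is F, p is T. ✗
w7: ~<>p is F, p is T. ✗
— 1 world.

6 and 1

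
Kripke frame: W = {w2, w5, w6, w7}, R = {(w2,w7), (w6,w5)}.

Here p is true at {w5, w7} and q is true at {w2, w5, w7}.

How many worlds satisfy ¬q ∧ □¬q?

w2: ¬q is F, □¬q is F. ✗
w5: ¬q is F, □¬q is T. ✗
w6: ¬q is T, □¬q is F. ✗
w7: ¬q is F, □¬q is T. ✗
Satisfying worlds: ∅.

0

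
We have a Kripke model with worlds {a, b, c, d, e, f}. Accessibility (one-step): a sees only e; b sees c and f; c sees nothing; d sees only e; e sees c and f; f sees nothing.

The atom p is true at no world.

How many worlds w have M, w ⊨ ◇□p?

a: successors {e}; □p there: e:F. ✗
b: successors {c, f}; □p there: c:T, f:T. ✓
c: no successors, so ◇□p fails. ✗
d: successors {e}; □p there: e:F. ✗
e: successors {c, f}; □p there: c:T, f:T. ✓
f: no successors, so ◇□p fails. ✗
Satisfying worlds: {b, e}.

2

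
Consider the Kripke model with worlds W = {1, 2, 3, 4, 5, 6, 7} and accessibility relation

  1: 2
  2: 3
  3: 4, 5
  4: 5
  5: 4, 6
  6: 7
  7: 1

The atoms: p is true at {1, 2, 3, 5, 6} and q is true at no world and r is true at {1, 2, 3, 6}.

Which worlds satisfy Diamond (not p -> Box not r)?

1: successors {2}; not p -> Box not r there: 2:T. ✓
2: successors {3}; not p -> Box not r there: 3:T. ✓
3: successors {4, 5}; not p -> Box not r there: 4:T, 5:T. ✓
4: successors {5}; not p -> Box not r there: 5:T. ✓
5: successors {4, 6}; not p -> Box not r there: 4:T, 6:T. ✓
6: successors {7}; not p -> Box not r there: 7:F. ✗
7: successors {1}; not p -> Box not r there: 1:T. ✓

{1, 2, 3, 4, 5, 7}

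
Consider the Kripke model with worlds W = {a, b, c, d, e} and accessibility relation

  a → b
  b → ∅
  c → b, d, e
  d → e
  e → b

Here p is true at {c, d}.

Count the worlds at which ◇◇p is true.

a: successors {b}; ◇p there: b:F. ✗
b: no successors, so ◇◇p fails. ✗
c: successors {b, d, e}; ◇p there: b:F, d:F, e:F. ✗
d: successors {e}; ◇p there: e:F. ✗
e: successors {b}; ◇p there: b:F. ✗
Satisfying worlds: ∅.

0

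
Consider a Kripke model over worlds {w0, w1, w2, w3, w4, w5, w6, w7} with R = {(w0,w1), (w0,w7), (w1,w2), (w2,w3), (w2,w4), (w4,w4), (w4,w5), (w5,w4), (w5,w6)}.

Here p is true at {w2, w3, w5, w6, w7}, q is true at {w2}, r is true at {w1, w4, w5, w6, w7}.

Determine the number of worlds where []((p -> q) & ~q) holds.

w0: successors {w1, w7}; (p -> q) & ~q there: w1:T, w7:F. ✗
w1: successors {w2}; (p -> q) & ~q there: w2:F. ✗
w2: successors {w3, w4}; (p -> q) & ~q there: w3:F, w4:T. ✗
w3: no successors, so []((p -> q) & ~q) holds vacuously. ✓
w4: successors {w4, w5}; (p -> q) & ~q there: w4:T, w5:F. ✗
w5: successors {w4, w6}; (p -> q) & ~q there: w4:T, w6:F. ✗
w6: no successors, so []((p -> q) & ~q) holds vacuously. ✓
w7: no successors, so []((p -> q) & ~q) holds vacuously. ✓
Satisfying worlds: {w3, w6, w7}.

3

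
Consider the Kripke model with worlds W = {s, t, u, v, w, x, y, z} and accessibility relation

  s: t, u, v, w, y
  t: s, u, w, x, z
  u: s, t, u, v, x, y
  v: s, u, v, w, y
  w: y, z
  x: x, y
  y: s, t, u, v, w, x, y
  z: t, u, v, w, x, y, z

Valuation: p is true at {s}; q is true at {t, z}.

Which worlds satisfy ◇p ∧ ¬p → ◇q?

{s, t, u, w, x, y, z}

s: ◇p ∧ ¬p is F, ◇q is T. ✓
t: ◇p ∧ ¬p is T, ◇q is T. ✓
u: ◇p ∧ ¬p is T, ◇q is T. ✓
v: ◇p ∧ ¬p is T, ◇q is F. ✗
w: ◇p ∧ ¬p is F, ◇q is T. ✓
x: ◇p ∧ ¬p is F, ◇q is F. ✓
y: ◇p ∧ ¬p is T, ◇q is T. ✓
z: ◇p ∧ ¬p is F, ◇q is T. ✓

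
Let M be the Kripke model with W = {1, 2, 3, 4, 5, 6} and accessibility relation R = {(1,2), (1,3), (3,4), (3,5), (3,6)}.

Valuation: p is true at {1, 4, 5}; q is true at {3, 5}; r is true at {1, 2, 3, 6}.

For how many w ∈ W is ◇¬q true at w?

1: successors {2, 3}; ¬q there: 2:T, 3:F. ✓
2: no successors, so ◇¬q fails. ✗
3: successors {4, 5, 6}; ¬q there: 4:T, 5:F, 6:T. ✓
4: no successors, so ◇¬q fails. ✗
5: no successors, so ◇¬q fails. ✗
6: no successors, so ◇¬q fails. ✗
Satisfying worlds: {1, 3}.

2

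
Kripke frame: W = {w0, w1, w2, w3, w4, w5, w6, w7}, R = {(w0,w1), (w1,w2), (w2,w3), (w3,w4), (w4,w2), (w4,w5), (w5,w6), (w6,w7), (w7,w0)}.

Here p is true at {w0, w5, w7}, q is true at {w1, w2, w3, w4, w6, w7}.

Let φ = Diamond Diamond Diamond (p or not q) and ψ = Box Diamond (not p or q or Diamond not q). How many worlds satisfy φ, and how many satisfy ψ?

For Diamond Diamond Diamond (p or not q):
w0: successors {w1}; Diamond Diamond (p or not q) there: w1:F. ✗
w1: successors {w2}; Diamond Diamond (p or not q) there: w2:F. ✗
w2: successors {w3}; Diamond Diamond (p or not q) there: w3:T. ✓
w3: successors {w4}; Diamond Diamond (p or not q) there: w4:F. ✗
w4: successors {w2, w5}; Diamond Diamond (p or not q) there: w2:F, w5:T. ✓
w5: successors {w6}; Diamond Diamond (p or not q) there: w6:T. ✓
w6: successors {w7}; Diamond Diamond (p or not q) there: w7:F. ✗
w7: successors {w0}; Diamond Diamond (p or not q) there: w0:F. ✗
— 3 worlds.
For Box Diamond (not p or q or Diamond not q):
w0: successors {w1}; Diamond (not p or q or Diamond not q) there: w1:T. ✓
w1: successors {w2}; Diamond (not p or q or Diamond not q) there: w2:T. ✓
w2: successors {w3}; Diamond (not p or q or Diamond not q) there: w3:T. ✓
w3: successors {w4}; Diamond (not p or q or Diamond not q) there: w4:T. ✓
w4: successors {w2, w5}; Diamond (not p or q or Diamond not q) there: w2:T, w5:T. ✓
w5: successors {w6}; Diamond (not p or q or Diamond not q) there: w6:T. ✓
w6: successors {w7}; Diamond (not p or q or Diamond not q) there: w7:F. ✗
w7: successors {w0}; Diamond (not p or q or Diamond not q) there: w0:T. ✓
— 7 worlds.

3 and 7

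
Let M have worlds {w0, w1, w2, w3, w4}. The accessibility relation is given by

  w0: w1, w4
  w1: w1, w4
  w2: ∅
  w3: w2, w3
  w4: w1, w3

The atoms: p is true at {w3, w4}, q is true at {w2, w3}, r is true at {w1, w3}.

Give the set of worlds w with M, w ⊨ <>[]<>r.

{w0, w1, w3, w4}

w0: successors {w1, w4}; []<>r there: w1:T, w4:T. ✓
w1: successors {w1, w4}; []<>r there: w1:T, w4:T. ✓
w2: no successors, so <>[]<>r fails. ✗
w3: successors {w2, w3}; []<>r there: w2:T, w3:F. ✓
w4: successors {w1, w3}; []<>r there: w1:T, w3:F. ✓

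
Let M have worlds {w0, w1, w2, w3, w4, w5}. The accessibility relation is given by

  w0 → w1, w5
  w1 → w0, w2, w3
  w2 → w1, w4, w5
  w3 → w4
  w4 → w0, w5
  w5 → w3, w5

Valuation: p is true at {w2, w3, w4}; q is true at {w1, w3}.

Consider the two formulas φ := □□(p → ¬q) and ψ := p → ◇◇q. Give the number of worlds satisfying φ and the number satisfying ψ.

For □□(p → ¬q):
w0: successors {w1, w5}; □(p → ¬q) there: w1:F, w5:F. ✗
w1: successors {w0, w2, w3}; □(p → ¬q) there: w0:T, w2:T, w3:T. ✓
w2: successors {w1, w4, w5}; □(p → ¬q) there: w1:F, w4:T, w5:F. ✗
w3: successors {w4}; □(p → ¬q) there: w4:T. ✓
w4: successors {w0, w5}; □(p → ¬q) there: w0:T, w5:F. ✗
w5: successors {w3, w5}; □(p → ¬q) there: w3:T, w5:F. ✗
— 2 worlds.
For p → ◇◇q:
w0: p is F, ◇◇q is T. ✓
w1: p is F, ◇◇q is T. ✓
w2: p is T, ◇◇q is T. ✓
w3: p is T, ◇◇q is F. ✗
w4: p is T, ◇◇q is T. ✓
w5: p is F, ◇◇q is T. ✓
— 5 worlds.

2 and 5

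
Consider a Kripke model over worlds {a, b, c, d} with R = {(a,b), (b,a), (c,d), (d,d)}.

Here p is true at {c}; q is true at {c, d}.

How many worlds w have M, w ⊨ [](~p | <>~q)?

4

a: successors {b}; ~p | <>~q there: b:T. ✓
b: successors {a}; ~p | <>~q there: a:T. ✓
c: successors {d}; ~p | <>~q there: d:T. ✓
d: successors {d}; ~p | <>~q there: d:T. ✓
Satisfying worlds: {a, b, c, d}.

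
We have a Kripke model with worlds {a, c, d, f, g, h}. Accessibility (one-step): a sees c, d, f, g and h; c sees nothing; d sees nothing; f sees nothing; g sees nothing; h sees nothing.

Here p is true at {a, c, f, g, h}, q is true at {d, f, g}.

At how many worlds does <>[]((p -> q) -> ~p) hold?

a: successors {c, d, f, g, h}; []((p -> q) -> ~p) there: c:T, d:T, f:T, g:T, h:T. ✓
c: no successors, so <>[]((p -> q) -> ~p) fails. ✗
d: no successors, so <>[]((p -> q) -> ~p) fails. ✗
f: no successors, so <>[]((p -> q) -> ~p) fails. ✗
g: no successors, so <>[]((p -> q) -> ~p) fails. ✗
h: no successors, so <>[]((p -> q) -> ~p) fails. ✗
Satisfying worlds: {a}.

1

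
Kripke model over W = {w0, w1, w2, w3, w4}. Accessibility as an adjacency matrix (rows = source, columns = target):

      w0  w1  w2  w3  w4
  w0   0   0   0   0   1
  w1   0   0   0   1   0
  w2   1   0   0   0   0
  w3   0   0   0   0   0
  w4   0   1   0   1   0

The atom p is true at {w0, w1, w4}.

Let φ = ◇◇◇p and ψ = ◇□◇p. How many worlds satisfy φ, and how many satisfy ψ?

1 and 3

For ◇◇◇p:
w0: successors {w4}; ◇◇p there: w4:F. ✗
w1: successors {w3}; ◇◇p there: w3:F. ✗
w2: successors {w0}; ◇◇p there: w0:T. ✓
w3: no successors, so ◇◇◇p fails. ✗
w4: successors {w1, w3}; ◇◇p there: w1:F, w3:F. ✗
— 1 world.
For ◇□◇p:
w0: successors {w4}; □◇p there: w4:F. ✗
w1: successors {w3}; □◇p there: w3:T. ✓
w2: successors {w0}; □◇p there: w0:T. ✓
w3: no successors, so ◇□◇p fails. ✗
w4: successors {w1, w3}; □◇p there: w1:F, w3:T. ✓
— 3 worlds.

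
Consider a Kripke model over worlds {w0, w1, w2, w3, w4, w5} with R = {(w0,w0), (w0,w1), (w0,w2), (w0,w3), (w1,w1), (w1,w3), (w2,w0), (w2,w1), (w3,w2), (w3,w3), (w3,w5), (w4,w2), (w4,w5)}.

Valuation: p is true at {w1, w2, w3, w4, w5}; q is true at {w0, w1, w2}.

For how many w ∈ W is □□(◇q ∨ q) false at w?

3

w0: successors {w0, w1, w2, w3}; □(◇q ∨ q) there: w0:T, w1:T, w2:T, w3:F. ✗
w1: successors {w1, w3}; □(◇q ∨ q) there: w1:T, w3:F. ✗
w2: successors {w0, w1}; □(◇q ∨ q) there: w0:T, w1:T. ✓
w3: successors {w2, w3, w5}; □(◇q ∨ q) there: w2:T, w3:F, w5:T. ✗
w4: successors {w2, w5}; □(◇q ∨ q) there: w2:T, w5:T. ✓
w5: no successors, so □□(◇q ∨ q) holds vacuously. ✓
Satisfying worlds: {w2, w4, w5}.
So □□(◇q ∨ q) fails at the other 3 worlds.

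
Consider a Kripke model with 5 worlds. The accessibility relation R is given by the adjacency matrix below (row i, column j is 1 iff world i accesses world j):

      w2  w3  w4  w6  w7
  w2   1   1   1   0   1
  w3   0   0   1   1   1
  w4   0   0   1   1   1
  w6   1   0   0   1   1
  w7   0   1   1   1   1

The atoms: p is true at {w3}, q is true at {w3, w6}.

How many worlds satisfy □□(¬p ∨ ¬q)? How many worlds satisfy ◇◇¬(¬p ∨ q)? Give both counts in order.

0 and 0

For □□(¬p ∨ ¬q):
w2: successors {w2, w3, w4, w7}; □(¬p ∨ ¬q) there: w2:F, w3:T, w4:T, w7:F. ✗
w3: successors {w4, w6, w7}; □(¬p ∨ ¬q) there: w4:T, w6:T, w7:F. ✗
w4: successors {w4, w6, w7}; □(¬p ∨ ¬q) there: w4:T, w6:T, w7:F. ✗
w6: successors {w2, w6, w7}; □(¬p ∨ ¬q) there: w2:F, w6:T, w7:F. ✗
w7: successors {w3, w4, w6, w7}; □(¬p ∨ ¬q) there: w3:T, w4:T, w6:T, w7:F. ✗
— 0 worlds.
For ◇◇¬(¬p ∨ q):
w2: successors {w2, w3, w4, w7}; ◇¬(¬p ∨ q) there: w2:F, w3:F, w4:F, w7:F. ✗
w3: successors {w4, w6, w7}; ◇¬(¬p ∨ q) there: w4:F, w6:F, w7:F. ✗
w4: successors {w4, w6, w7}; ◇¬(¬p ∨ q) there: w4:F, w6:F, w7:F. ✗
w6: successors {w2, w6, w7}; ◇¬(¬p ∨ q) there: w2:F, w6:F, w7:F. ✗
w7: successors {w3, w4, w6, w7}; ◇¬(¬p ∨ q) there: w3:F, w4:F, w6:F, w7:F. ✗
— 0 worlds.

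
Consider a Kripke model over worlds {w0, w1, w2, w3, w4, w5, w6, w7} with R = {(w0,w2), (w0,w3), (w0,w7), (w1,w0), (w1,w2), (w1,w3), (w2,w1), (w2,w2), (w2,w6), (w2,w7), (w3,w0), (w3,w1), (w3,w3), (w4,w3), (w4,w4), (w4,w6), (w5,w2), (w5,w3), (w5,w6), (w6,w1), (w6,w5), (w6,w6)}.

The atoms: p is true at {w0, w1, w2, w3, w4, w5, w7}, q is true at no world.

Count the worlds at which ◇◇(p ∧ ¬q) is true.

w0: successors {w2, w3, w7}; ◇(p ∧ ¬q) there: w2:T, w3:T, w7:F. ✓
w1: successors {w0, w2, w3}; ◇(p ∧ ¬q) there: w0:T, w2:T, w3:T. ✓
w2: successors {w1, w2, w6, w7}; ◇(p ∧ ¬q) there: w1:T, w2:T, w6:T, w7:F. ✓
w3: successors {w0, w1, w3}; ◇(p ∧ ¬q) there: w0:T, w1:T, w3:T. ✓
w4: successors {w3, w4, w6}; ◇(p ∧ ¬q) there: w3:T, w4:T, w6:T. ✓
w5: successors {w2, w3, w6}; ◇(p ∧ ¬q) there: w2:T, w3:T, w6:T. ✓
w6: successors {w1, w5, w6}; ◇(p ∧ ¬q) there: w1:T, w5:T, w6:T. ✓
w7: no successors, so ◇◇(p ∧ ¬q) fails. ✗
Satisfying worlds: {w0, w1, w2, w3, w4, w5, w6}.

7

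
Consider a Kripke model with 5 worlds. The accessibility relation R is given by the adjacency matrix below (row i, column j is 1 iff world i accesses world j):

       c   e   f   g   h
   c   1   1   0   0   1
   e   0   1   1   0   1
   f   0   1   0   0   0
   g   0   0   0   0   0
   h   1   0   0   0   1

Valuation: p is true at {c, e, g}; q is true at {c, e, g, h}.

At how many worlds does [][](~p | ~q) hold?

c: successors {c, e, h}; [](~p | ~q) there: c:F, e:F, h:F. ✗
e: successors {e, f, h}; [](~p | ~q) there: e:F, f:F, h:F. ✗
f: successors {e}; [](~p | ~q) there: e:F. ✗
g: no successors, so [][](~p | ~q) holds vacuously. ✓
h: successors {c, h}; [](~p | ~q) there: c:F, h:F. ✗
Satisfying worlds: {g}.

1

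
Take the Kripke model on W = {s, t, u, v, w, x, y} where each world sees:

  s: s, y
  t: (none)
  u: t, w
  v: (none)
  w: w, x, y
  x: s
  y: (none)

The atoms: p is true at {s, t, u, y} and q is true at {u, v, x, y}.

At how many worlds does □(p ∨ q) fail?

2

s: successors {s, y}; p ∨ q there: s:T, y:T. ✓
t: no successors, so □(p ∨ q) holds vacuously. ✓
u: successors {t, w}; p ∨ q there: t:T, w:F. ✗
v: no successors, so □(p ∨ q) holds vacuously. ✓
w: successors {w, x, y}; p ∨ q there: w:F, x:T, y:T. ✗
x: successors {s}; p ∨ q there: s:T. ✓
y: no successors, so □(p ∨ q) holds vacuously. ✓
Satisfying worlds: {s, t, v, x, y}.
So □(p ∨ q) fails at the other 2 worlds.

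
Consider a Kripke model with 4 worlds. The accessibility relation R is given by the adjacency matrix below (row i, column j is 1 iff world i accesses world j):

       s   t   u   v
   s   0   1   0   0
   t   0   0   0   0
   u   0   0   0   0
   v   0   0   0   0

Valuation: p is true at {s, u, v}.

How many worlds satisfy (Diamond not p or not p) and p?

s: Diamond not p or not p is T, p is T. ✓
t: Diamond not p or not p is T, p is F. ✗
u: Diamond not p or not p is F, p is T. ✗
v: Diamond not p or not p is F, p is T. ✗
Satisfying worlds: {s}.

1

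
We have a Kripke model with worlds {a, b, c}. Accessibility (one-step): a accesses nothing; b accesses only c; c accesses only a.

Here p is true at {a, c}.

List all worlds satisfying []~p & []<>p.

a: []~p is T, []<>p is T. ✓
b: []~p is F, []<>p is T. ✗
c: []~p is F, []<>p is F. ✗

{a}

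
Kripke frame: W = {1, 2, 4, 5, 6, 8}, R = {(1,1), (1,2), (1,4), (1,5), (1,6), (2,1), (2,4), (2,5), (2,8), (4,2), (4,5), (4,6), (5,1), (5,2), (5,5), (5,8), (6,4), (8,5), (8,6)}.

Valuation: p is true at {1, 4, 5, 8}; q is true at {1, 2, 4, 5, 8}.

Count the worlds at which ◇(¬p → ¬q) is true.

6

1: successors {1, 2, 4, 5, 6}; ¬p → ¬q there: 1:T, 2:F, 4:T, 5:T, 6:T. ✓
2: successors {1, 4, 5, 8}; ¬p → ¬q there: 1:T, 4:T, 5:T, 8:T. ✓
4: successors {2, 5, 6}; ¬p → ¬q there: 2:F, 5:T, 6:T. ✓
5: successors {1, 2, 5, 8}; ¬p → ¬q there: 1:T, 2:F, 5:T, 8:T. ✓
6: successors {4}; ¬p → ¬q there: 4:T. ✓
8: successors {5, 6}; ¬p → ¬q there: 5:T, 6:T. ✓
Satisfying worlds: {1, 2, 4, 5, 6, 8}.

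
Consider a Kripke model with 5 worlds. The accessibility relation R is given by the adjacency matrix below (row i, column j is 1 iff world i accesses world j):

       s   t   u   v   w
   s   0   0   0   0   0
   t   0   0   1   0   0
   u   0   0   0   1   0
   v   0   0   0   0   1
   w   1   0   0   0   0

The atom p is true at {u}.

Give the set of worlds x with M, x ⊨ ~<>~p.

{s, t}

s: <>~p is F. ✓
t: <>~p is F. ✓
u: <>~p is T. ✗
v: <>~p is T. ✗
w: <>~p is T. ✗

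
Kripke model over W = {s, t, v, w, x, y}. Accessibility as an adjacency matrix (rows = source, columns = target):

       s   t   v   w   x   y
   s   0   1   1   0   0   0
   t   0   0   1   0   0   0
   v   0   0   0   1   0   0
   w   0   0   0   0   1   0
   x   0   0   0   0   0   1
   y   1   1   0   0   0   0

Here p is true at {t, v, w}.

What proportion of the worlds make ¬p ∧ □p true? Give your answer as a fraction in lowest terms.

1/6

s: ¬p is T, □p is T. ✓
t: ¬p is F, □p is T. ✗
v: ¬p is F, □p is T. ✗
w: ¬p is F, □p is F. ✗
x: ¬p is T, □p is F. ✗
y: ¬p is T, □p is F. ✗
That's 1 of 6 worlds, so 1/6.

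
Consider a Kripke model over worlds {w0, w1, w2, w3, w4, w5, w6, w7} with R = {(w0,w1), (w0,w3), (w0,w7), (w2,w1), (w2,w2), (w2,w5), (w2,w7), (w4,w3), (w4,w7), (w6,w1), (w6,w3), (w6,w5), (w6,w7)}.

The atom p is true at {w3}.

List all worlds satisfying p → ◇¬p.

{w0, w1, w2, w4, w5, w6, w7}

w0: p is F, ◇¬p is T. ✓
w1: p is F, ◇¬p is F. ✓
w2: p is F, ◇¬p is T. ✓
w3: p is T, ◇¬p is F. ✗
w4: p is F, ◇¬p is T. ✓
w5: p is F, ◇¬p is F. ✓
w6: p is F, ◇¬p is T. ✓
w7: p is F, ◇¬p is F. ✓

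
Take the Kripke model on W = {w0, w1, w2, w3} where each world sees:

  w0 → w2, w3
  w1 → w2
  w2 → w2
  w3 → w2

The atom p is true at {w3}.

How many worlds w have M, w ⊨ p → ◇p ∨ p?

w0: p is F, ◇p ∨ p is T. ✓
w1: p is F, ◇p ∨ p is F. ✓
w2: p is F, ◇p ∨ p is F. ✓
w3: p is T, ◇p ∨ p is T. ✓
Satisfying worlds: {w0, w1, w2, w3}.

4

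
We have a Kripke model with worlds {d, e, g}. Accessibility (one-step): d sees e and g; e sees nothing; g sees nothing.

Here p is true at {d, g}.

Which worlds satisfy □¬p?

d: successors {e, g}; ¬p there: e:T, g:F. ✗
e: no successors, so □¬p holds vacuously. ✓
g: no successors, so □¬p holds vacuously. ✓

{e, g}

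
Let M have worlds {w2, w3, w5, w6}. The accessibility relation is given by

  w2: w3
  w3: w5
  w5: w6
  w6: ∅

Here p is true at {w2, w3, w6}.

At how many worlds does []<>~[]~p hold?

w2: successors {w3}; <>~[]~p there: w3:T. ✓
w3: successors {w5}; <>~[]~p there: w5:F. ✗
w5: successors {w6}; <>~[]~p there: w6:F. ✗
w6: no successors, so []<>~[]~p holds vacuously. ✓
Satisfying worlds: {w2, w6}.

2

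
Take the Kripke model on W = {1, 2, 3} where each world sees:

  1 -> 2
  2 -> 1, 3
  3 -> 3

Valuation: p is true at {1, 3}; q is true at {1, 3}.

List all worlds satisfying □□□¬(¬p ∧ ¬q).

{2, 3}

1: successors {2}; □□¬(¬p ∧ ¬q) there: 2:F. ✗
2: successors {1, 3}; □□¬(¬p ∧ ¬q) there: 1:T, 3:T. ✓
3: successors {3}; □□¬(¬p ∧ ¬q) there: 3:T. ✓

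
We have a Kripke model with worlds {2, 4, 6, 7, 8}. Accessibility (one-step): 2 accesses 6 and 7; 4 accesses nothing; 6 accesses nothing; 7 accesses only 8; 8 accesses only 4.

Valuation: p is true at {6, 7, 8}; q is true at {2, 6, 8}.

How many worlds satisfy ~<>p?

3

2: <>p is T. ✗
4: <>p is F. ✓
6: <>p is F. ✓
7: <>p is T. ✗
8: <>p is F. ✓
Satisfying worlds: {4, 6, 8}.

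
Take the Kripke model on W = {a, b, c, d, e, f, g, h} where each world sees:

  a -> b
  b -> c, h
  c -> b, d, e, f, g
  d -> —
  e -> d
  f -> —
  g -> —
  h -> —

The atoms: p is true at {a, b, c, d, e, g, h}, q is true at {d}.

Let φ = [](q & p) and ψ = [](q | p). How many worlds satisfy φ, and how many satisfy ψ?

5 and 7

For [](q & p):
a: successors {b}; q & p there: b:F. ✗
b: successors {c, h}; q & p there: c:F, h:F. ✗
c: successors {b, d, e, f, g}; q & p there: b:F, d:T, e:F, f:F, g:F. ✗
d: no successors, so [](q & p) holds vacuously. ✓
e: successors {d}; q & p there: d:T. ✓
f: no successors, so [](q & p) holds vacuously. ✓
g: no successors, so [](q & p) holds vacuously. ✓
h: no successors, so [](q & p) holds vacuously. ✓
— 5 worlds.
For [](q | p):
a: successors {b}; q | p there: b:T. ✓
b: successors {c, h}; q | p there: c:T, h:T. ✓
c: successors {b, d, e, f, g}; q | p there: b:T, d:T, e:T, f:F, g:T. ✗
d: no successors, so [](q | p) holds vacuously. ✓
e: successors {d}; q | p there: d:T. ✓
f: no successors, so [](q | p) holds vacuously. ✓
g: no successors, so [](q | p) holds vacuously. ✓
h: no successors, so [](q | p) holds vacuously. ✓
— 7 worlds.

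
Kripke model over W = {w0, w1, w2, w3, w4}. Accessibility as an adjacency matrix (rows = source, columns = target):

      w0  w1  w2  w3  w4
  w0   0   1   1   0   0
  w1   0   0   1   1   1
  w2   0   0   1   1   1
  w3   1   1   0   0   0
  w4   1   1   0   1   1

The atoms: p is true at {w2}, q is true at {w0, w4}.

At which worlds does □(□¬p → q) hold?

w0: successors {w1, w2}; □¬p → q there: w1:T, w2:T. ✓
w1: successors {w2, w3, w4}; □¬p → q there: w2:T, w3:F, w4:T. ✗
w2: successors {w2, w3, w4}; □¬p → q there: w2:T, w3:F, w4:T. ✗
w3: successors {w0, w1}; □¬p → q there: w0:T, w1:T. ✓
w4: successors {w0, w1, w3, w4}; □¬p → q there: w0:T, w1:T, w3:F, w4:T. ✗

{w0, w3}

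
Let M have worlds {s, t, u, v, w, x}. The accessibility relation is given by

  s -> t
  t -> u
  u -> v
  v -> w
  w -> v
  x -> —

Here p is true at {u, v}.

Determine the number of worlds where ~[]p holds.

s: []p is F. ✓
t: []p is T. ✗
u: []p is T. ✗
v: []p is F. ✓
w: []p is T. ✗
x: []p is T. ✗
Satisfying worlds: {s, v}.

2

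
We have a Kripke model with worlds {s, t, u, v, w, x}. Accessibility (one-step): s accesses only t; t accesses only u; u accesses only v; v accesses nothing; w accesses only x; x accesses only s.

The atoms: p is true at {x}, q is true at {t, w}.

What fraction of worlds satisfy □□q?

1/2

s: successors {t}; □q there: t:F. ✗
t: successors {u}; □q there: u:F. ✗
u: successors {v}; □q there: v:T. ✓
v: no successors, so □□q holds vacuously. ✓
w: successors {x}; □q there: x:F. ✗
x: successors {s}; □q there: s:T. ✓
That's 3 of 6 worlds, so 3/6 = 1/2.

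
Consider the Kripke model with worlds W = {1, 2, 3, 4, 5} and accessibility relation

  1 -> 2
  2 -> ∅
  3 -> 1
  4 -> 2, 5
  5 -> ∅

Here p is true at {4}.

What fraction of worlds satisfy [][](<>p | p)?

4/5

1: successors {2}; [](<>p | p) there: 2:T. ✓
2: no successors, so [][](<>p | p) holds vacuously. ✓
3: successors {1}; [](<>p | p) there: 1:F. ✗
4: successors {2, 5}; [](<>p | p) there: 2:T, 5:T. ✓
5: no successors, so [][](<>p | p) holds vacuously. ✓
That's 4 of 5 worlds, so 4/5.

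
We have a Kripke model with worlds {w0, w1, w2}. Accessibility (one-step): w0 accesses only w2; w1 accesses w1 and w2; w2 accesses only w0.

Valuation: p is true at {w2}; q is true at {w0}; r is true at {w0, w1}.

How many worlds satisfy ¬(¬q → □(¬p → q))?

w0: ¬q → □(¬p → q) is T. ✗
w1: ¬q → □(¬p → q) is F. ✓
w2: ¬q → □(¬p → q) is T. ✗
Satisfying worlds: {w1}.

1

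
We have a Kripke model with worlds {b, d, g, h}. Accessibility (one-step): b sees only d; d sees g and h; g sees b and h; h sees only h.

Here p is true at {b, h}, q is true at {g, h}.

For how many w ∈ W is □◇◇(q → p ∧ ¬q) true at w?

b: successors {d}; ◇◇(q → p ∧ ¬q) there: d:T. ✓
d: successors {g, h}; ◇◇(q → p ∧ ¬q) there: g:T, h:F. ✗
g: successors {b, h}; ◇◇(q → p ∧ ¬q) there: b:F, h:F. ✗
h: successors {h}; ◇◇(q → p ∧ ¬q) there: h:F. ✗
Satisfying worlds: {b}.

1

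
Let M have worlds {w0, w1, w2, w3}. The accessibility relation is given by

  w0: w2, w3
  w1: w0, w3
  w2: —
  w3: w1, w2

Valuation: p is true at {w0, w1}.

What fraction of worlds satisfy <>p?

1/2

w0: successors {w2, w3}; p there: w2:F, w3:F. ✗
w1: successors {w0, w3}; p there: w0:T, w3:F. ✓
w2: no successors, so <>p fails. ✗
w3: successors {w1, w2}; p there: w1:T, w2:F. ✓
That's 2 of 4 worlds, so 2/4 = 1/2.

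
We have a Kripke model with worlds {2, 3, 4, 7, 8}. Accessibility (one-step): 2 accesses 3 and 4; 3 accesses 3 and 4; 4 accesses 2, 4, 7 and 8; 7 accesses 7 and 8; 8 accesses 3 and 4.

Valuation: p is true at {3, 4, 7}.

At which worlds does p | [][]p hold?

2: p is F, [][]p is F. ✗
3: p is T, [][]p is F. ✓
4: p is T, [][]p is F. ✓
7: p is T, [][]p is F. ✓
8: p is F, [][]p is F. ✗

{3, 4, 7}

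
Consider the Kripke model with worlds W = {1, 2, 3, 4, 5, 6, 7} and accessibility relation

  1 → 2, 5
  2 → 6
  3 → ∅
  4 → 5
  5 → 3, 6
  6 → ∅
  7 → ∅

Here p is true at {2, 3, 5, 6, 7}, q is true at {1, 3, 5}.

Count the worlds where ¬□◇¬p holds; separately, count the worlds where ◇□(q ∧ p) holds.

For ¬□◇¬p:
1: □◇¬p is F. ✓
2: □◇¬p is F. ✓
3: □◇¬p is T. ✗
4: □◇¬p is F. ✓
5: □◇¬p is F. ✓
6: □◇¬p is T. ✗
7: □◇¬p is T. ✗
— 4 worlds.
For ◇□(q ∧ p):
1: successors {2, 5}; □(q ∧ p) there: 2:F, 5:F. ✗
2: successors {6}; □(q ∧ p) there: 6:T. ✓
3: no successors, so ◇□(q ∧ p) fails. ✗
4: successors {5}; □(q ∧ p) there: 5:F. ✗
5: successors {3, 6}; □(q ∧ p) there: 3:T, 6:T. ✓
6: no successors, so ◇□(q ∧ p) fails. ✗
7: no successors, so ◇□(q ∧ p) fails. ✗
— 2 worlds.

4 and 2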